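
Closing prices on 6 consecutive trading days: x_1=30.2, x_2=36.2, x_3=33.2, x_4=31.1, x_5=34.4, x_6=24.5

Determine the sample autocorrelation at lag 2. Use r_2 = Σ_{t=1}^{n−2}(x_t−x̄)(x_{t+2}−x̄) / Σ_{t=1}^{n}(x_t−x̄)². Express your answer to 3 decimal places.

0.041

Mean x̄ = (30.2 + 36.2 + 33.2 + 31.1 + 34.4 + 24.5)/6 = 31.6000
Deviations from mean: -1.4000, 4.6000, 1.6000, -0.5000, 2.8000, -7.1000
Σ(x_t−x̄)(x_{t+2}−x̄) = (-2.2400) + (-2.3000) + (4.4800) + (3.5500) = 3.4900
Denominator Σ(x_t−x̄)² = 84.1800
r_2 = 3.4900 / 84.1800 = 0.041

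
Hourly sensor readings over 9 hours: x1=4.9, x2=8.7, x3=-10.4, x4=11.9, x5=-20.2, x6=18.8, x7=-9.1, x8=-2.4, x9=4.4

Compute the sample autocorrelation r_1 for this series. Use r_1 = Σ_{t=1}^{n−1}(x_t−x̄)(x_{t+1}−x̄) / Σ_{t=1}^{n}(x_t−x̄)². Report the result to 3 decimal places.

Mean x̄ = (4.9 + 8.7 − 10.4 + 11.9 − 20.2 + 18.8 − 9.1 − 2.4 + 4.4)/9 = 0.7333
Numerator Σ_{t=1}^{8}(x_t−x̄)(x_{t+1}−x̄) = -950.1078
Denominator Σ(x_t−x̄)² = 1214.0400
r_1 = -950.1078 / 1214.0400 = -0.783

-0.783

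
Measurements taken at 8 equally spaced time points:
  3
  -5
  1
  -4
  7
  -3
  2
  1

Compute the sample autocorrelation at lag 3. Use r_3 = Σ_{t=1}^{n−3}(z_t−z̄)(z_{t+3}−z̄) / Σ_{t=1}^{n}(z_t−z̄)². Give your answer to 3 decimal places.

Mean z̄ = (3 − 5 + 1 − 4 + 7 − 3 + 2 + 1)/8 = 0.2500
Σ(z_t−z̄)(z_{t+3}−z̄) = (-11.6875) + (-35.4375) + (-2.4375) + (-7.4375) + (5.0625) = -51.9375
Denominator Σ(z_t−z̄)² = 113.5000
r_3 = -51.9375 / 113.5000 = -0.458

-0.458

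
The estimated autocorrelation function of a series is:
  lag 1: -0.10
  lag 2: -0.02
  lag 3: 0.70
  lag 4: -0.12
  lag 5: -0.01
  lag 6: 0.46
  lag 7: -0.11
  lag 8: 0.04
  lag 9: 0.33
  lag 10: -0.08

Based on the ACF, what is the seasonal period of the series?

3

The largest autocorrelation is r_3 = 0.70, with weaker echoes at lags 6 (0.46) and 9 (0.33); the remaining lags stay at or below 0.04.
The dominant spike at lag 3 indicates a seasonal period of 3.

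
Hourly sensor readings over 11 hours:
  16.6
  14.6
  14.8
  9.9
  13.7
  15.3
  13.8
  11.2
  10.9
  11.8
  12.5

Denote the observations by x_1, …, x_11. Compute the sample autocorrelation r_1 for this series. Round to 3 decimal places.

0.228

Mean x̄ = (16.6 + 14.6 + 14.8 + 9.9 + 13.7 + 15.3 + 13.8 + 11.2 + 10.9 + 11.8 + 12.5)/11 = 13.1909
Numerator Σ_{t=1}^{10}(x_t−x̄)(x_{t+1}−x̄) = 9.9545
Denominator Σ(x_t−x̄)² = 43.7291
r_1 = 9.9545 / 43.7291 = 0.228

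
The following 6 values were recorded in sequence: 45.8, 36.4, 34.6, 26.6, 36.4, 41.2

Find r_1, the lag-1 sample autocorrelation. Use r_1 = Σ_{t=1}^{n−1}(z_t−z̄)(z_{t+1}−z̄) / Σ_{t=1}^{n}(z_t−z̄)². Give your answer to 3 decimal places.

Mean z̄ = (45.8 + 36.4 + 34.6 + 26.6 + 36.4 + 41.2)/6 = 36.8333
Deviations from mean: 8.9667, -0.4333, -2.2333, -10.2333, -0.4333, 4.3667
Numerator Σ_{t=1}^{5}(z_t−z̄)(z_{t+1}−z̄) = 22.4789
Denominator Σ(z_t−z̄)² = 209.5533
r_1 = 22.4789 / 209.5533 = 0.107

0.107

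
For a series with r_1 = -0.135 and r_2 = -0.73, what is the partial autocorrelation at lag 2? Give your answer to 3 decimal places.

φ_{22} = (r_2 − r_1²) / (1 − r_1²)
r_1² = (-0.135)² = 0.018225
Numerator = -0.73 − 0.0182 = -0.7482; denominator = 1 − 0.0182 = 0.9818
φ_{22} = -0.7482 / 0.9818 = -0.762

-0.762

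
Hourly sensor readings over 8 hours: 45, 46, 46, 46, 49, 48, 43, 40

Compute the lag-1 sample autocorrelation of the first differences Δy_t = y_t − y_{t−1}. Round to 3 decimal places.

First differences Δy: 1, 0, 0, 3, -1, -5, -3
Mean of differences = -0.7143
Numerator Σ(Δy_t−Δȳ)(Δy_{t+1}−Δȳ) = 14.3469
Denominator Σ(Δy_t−Δȳ)² = 41.4286
r_1(Δy) = 14.3469 / 41.4286 = 0.346

0.346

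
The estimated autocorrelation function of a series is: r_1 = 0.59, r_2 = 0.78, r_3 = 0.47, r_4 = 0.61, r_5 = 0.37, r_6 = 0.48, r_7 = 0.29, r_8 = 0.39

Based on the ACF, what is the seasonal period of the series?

The largest autocorrelation is r_2 = 0.78, with a weaker echo at lag 4 (0.61); the remaining lags stay at or below 0.59.
The dominant spike at lag 2 indicates a seasonal period of 2.

2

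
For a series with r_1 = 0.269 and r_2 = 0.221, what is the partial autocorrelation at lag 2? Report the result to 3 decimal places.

φ_{22} = (r_2 − r_1²) / (1 − r_1²)
r_1² = (0.269)² = 0.072361
Numerator = 0.221 − 0.0724 = 0.1486; denominator = 1 − 0.0724 = 0.9276
φ_{22} = 0.1486 / 0.9276 = 0.160

0.160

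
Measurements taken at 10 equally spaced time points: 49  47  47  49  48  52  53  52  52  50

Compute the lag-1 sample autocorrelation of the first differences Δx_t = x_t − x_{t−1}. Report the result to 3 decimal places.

-0.116

First differences Δx: -2, 0, 2, -1, 4, 1, -1, 0, -2
Mean of differences = 0.1111
Numerator Σ(Δx_t−Δx̄)(Δx_{t+1}−Δx̄) = -3.5679
Denominator Σ(Δx_t−Δx̄)² = 30.8889
r_1(Δx) = -3.5679 / 30.8889 = -0.116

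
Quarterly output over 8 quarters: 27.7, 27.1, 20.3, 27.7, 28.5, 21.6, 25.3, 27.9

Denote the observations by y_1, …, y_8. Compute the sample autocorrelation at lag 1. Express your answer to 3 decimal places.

Mean ȳ = (27.7 + 27.1 + 20.3 + 27.7 + 28.5 + 21.6 + 25.3 + 27.9)/8 = 25.7625
Deviations from mean: 1.9375, 1.3375, -5.4625, 1.9375, 2.7375, -4.1625, -0.4625, 2.1375
Numerator Σ_{t=1}^{7}(y_t−ȳ)(y_{t+1}−ȳ) = -20.4527
Denominator Σ(y_t−ȳ)² = 68.7388
r_1 = -20.4527 / 68.7388 = -0.298

-0.298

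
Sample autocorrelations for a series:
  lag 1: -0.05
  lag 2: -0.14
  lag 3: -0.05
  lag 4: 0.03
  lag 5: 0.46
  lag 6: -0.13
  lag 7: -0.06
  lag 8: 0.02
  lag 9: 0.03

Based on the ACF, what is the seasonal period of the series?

5

The largest autocorrelation is r_5 = 0.46; the remaining lags stay at or below 0.03.
The dominant spike at lag 5 indicates a seasonal period of 5.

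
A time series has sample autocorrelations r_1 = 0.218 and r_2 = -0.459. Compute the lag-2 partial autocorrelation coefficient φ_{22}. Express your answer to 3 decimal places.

φ_{22} = (r_2 − r_1²) / (1 − r_1²)
r_1² = (0.218)² = 0.047524
Numerator = -0.459 − 0.0475 = -0.5065; denominator = 1 − 0.0475 = 0.9525
φ_{22} = -0.5065 / 0.9525 = -0.532

-0.532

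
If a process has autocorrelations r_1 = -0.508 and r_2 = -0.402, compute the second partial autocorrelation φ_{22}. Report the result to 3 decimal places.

φ_{22} = (r_2 − r_1²) / (1 − r_1²)
r_1² = (-0.508)² = 0.258064
Numerator = -0.402 − 0.2581 = -0.6601; denominator = 1 − 0.2581 = 0.7419
φ_{22} = -0.6601 / 0.7419 = -0.890

-0.890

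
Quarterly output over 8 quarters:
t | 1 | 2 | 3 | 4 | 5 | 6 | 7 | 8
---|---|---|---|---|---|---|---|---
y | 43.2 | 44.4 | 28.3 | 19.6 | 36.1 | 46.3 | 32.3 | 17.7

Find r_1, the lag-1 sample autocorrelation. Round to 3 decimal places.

0.143

Mean ȳ = (43.2 + 44.4 + 28.3 + 19.6 + 36.1 + 46.3 + 32.3 + 17.7)/8 = 33.4875
Deviations from mean: 9.7125, 10.9125, -5.1875, -13.8875, 2.6125, 12.8125, -1.1875, -15.7875
Numerator Σ_{t=1}^{7}(y_t−ȳ)(y_{t+1}−ȳ) = 122.1448
Denominator Σ(y_t−ȳ)² = 854.8288
r_1 = 122.1448 / 854.8288 = 0.143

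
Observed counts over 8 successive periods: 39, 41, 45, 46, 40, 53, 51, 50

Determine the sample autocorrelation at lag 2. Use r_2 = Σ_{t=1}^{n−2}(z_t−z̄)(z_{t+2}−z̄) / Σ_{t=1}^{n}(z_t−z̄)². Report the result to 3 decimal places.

0.054

Mean z̄ = (39 + 41 + 45 + 46 + 40 + 53 + 51 + 50)/8 = 45.6250
Σ(z_t−z̄)(z_{t+2}−z̄) = (4.1406) + (-1.7344) + (3.5156) + (2.7656) + (-30.2344) + (32.2656) = 10.7188
Denominator Σ(z_t−z̄)² = 199.8750
r_2 = 10.7188 / 199.8750 = 0.054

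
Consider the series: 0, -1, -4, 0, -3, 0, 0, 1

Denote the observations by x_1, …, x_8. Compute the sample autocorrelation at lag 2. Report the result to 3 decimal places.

0.208

Mean x̄ = (0 − 1 − 4 + 0 − 3 + 0 + 0 + 1)/8 = -0.8750
Deviations from mean: 0.8750, -0.1250, -3.1250, 0.8750, -2.1250, 0.8750, 0.8750, 1.8750
Numerator Σ_{t=1}^{6}(x_t−x̄)(x_{t+2}−x̄) = 4.3438
Denominator Σ(x_t−x̄)² = 20.8750
r_2 = 4.3438 / 20.8750 = 0.208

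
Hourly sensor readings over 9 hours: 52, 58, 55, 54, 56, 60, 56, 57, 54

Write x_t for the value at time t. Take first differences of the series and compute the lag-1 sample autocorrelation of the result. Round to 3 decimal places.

-0.348

First differences Δx: 6, -3, -1, 2, 4, -4, 1, -3
Mean of differences = 0.2500
Numerator Σ(Δx_t−Δx̄)(Δx_{t+1}−Δx̄) = -31.8125
Denominator Σ(Δx_t−Δx̄)² = 91.5000
r_1(Δx) = -31.8125 / 91.5000 = -0.348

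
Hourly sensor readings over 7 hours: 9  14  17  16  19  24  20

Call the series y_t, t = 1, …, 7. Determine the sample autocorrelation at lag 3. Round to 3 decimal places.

Mean ȳ = (9 + 14 + 17 + 16 + 19 + 24 + 20)/7 = 17.0000
Σ(y_t−ȳ)(y_{t+3}−ȳ) = (8.0000) + (-6.0000) + (0.0000) + (-3.0000) = -1.0000
Denominator Σ(y_t−ȳ)² = 136.0000
r_3 = -1.0000 / 136.0000 = -0.007

-0.007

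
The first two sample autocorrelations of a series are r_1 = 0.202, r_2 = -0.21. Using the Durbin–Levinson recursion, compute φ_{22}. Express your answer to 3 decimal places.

-0.261

φ_{22} = (r_2 − r_1²) / (1 − r_1²)
r_1² = (0.202)² = 0.040804
Numerator = -0.21 − 0.0408 = -0.2508; denominator = 1 − 0.0408 = 0.9592
φ_{22} = -0.2508 / 0.9592 = -0.261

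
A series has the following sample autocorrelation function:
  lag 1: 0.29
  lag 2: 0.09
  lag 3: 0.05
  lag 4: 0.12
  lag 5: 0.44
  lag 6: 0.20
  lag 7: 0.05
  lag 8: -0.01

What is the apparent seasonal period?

5

The largest autocorrelation is r_5 = 0.44; the remaining lags stay at or below 0.29. The elevated value at lag 1 (0.29), dropping to 0.09 at lag 2, reflects decaying short-term dependence rather than seasonality.
The dominant spike at lag 5 indicates a seasonal period of 5.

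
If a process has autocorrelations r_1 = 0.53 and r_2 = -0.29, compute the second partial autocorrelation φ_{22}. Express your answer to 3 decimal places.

-0.794

φ_{22} = (r_2 − r_1²) / (1 − r_1²)
r_1² = (0.53)² = 0.2809
Numerator = -0.29 − 0.2809 = -0.5709; denominator = 1 − 0.2809 = 0.7191
φ_{22} = -0.5709 / 0.7191 = -0.794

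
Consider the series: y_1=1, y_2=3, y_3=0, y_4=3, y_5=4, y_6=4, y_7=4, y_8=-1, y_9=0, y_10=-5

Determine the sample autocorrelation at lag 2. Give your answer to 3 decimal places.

Mean ȳ = (1 + 3 + 0 + 3 + 4 + 4 + 4 − 1 + 0 − 5)/10 = 1.3000
Numerator Σ_{t=1}^{8}(y_t−ȳ)(y_{t+2}−ȳ) = 16.4200
Denominator Σ(y_t−ȳ)² = 76.1000
r_2 = 16.4200 / 76.1000 = 0.216

0.216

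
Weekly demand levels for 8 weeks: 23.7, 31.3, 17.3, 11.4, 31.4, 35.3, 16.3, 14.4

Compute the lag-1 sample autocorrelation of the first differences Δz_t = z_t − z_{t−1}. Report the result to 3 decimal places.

-0.117

First differences Δz: 7.6, -14.0, -5.9, 20.0, 3.9, -19.0, -1.9
Mean of differences = -1.3286
Numerator Σ(Δz_t−Δz̄)(Δz_{t+1}−Δz̄) = -123.4937
Denominator Σ(Δz_t−Δz̄)² = 1056.0343
r_1(Δz) = -123.4937 / 1056.0343 = -0.117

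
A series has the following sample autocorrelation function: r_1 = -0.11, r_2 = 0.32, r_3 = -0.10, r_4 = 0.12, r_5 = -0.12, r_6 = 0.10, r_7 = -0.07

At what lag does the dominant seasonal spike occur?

The largest autocorrelation is r_2 = 0.32; the remaining lags stay at or below 0.12.
The dominant spike at lag 2 indicates a seasonal period of 2.

2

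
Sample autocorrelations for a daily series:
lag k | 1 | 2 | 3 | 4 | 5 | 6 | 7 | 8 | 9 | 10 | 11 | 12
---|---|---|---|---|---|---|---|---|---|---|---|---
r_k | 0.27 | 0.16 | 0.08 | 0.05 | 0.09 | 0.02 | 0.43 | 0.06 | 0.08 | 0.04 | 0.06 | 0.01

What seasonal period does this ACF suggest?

7

The largest autocorrelation is r_7 = 0.43; the remaining lags stay at or below 0.27. The elevated value at lag 1 (0.27), dropping to 0.16 at lag 2, reflects decaying short-term dependence rather than seasonality.
The dominant spike at lag 7 indicates a seasonal period of 7.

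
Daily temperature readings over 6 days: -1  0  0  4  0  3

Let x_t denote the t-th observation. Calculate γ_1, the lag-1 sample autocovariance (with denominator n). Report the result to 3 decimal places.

Mean x̄ = (-1 + 0 + 0 + 4 + 0 + 3)/6 = 1.0000
Σ_{t=1}^{5}(x_t−x̄)(x_{t+1}−x̄) = -5.0000
γ_1 = -5.0000 / 6 = -0.833

-0.833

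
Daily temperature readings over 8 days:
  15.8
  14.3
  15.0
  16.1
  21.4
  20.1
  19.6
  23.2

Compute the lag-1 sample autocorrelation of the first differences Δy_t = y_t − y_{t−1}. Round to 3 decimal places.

First differences Δy: -1.5, 0.7, 1.1, 5.3, -1.3, -0.5, 3.6
Mean of differences = 1.0571
Numerator Σ(Δy_t−Δȳ)(Δy_{t+1}−Δȳ) = -9.2104
Denominator Σ(Δy_t−Δȳ)² = 39.1171
r_1(Δy) = -9.2104 / 39.1171 = -0.235

-0.235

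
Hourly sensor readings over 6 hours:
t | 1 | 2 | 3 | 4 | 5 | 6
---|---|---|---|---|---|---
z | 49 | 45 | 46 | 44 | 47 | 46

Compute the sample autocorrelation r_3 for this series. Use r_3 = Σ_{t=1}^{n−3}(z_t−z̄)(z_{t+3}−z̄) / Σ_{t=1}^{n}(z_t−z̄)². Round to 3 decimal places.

-0.478

Mean z̄ = (49 + 45 + 46 + 44 + 47 + 46)/6 = 46.1667
Deviations from mean: 2.8333, -1.1667, -0.1667, -2.1667, 0.8333, -0.1667
Numerator Σ_{t=1}^{3}(z_t−z̄)(z_{t+3}−z̄) = -7.0833
Denominator Σ(z_t−z̄)² = 14.8333
r_3 = -7.0833 / 14.8333 = -0.478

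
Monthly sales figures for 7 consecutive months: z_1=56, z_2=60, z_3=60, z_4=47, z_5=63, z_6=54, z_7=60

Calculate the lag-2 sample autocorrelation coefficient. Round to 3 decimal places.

0.191

Mean z̄ = (56 + 60 + 60 + 47 + 63 + 54 + 60)/7 = 57.1429
Numerator Σ_{t=1}^{5}(z_t−z̄)(z_{t+2}−z̄) = 33.1020
Denominator Σ(z_t−z̄)² = 172.8571
r_2 = 33.1020 / 172.8571 = 0.191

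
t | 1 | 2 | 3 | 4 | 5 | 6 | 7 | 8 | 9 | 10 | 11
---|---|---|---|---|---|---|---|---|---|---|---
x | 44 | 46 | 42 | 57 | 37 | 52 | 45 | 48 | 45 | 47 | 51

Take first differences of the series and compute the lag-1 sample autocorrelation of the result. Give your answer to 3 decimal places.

-0.843

First differences Δx: 2, -4, 15, -20, 15, -7, 3, -3, 2, 4
Mean of differences = 0.7000
Numerator Σ(Δx_t−Δx̄)(Δx_{t+1}−Δx̄) = -802.1900
Denominator Σ(Δx_t−Δx̄)² = 952.1000
r_1(Δx) = -802.1900 / 952.1000 = -0.843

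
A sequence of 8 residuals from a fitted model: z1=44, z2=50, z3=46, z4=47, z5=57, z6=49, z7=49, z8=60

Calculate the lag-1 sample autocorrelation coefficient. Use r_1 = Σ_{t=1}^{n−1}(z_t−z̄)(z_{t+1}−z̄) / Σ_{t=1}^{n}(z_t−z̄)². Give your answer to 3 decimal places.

-0.116

Mean z̄ = (44 + 50 + 46 + 47 + 57 + 49 + 49 + 60)/8 = 50.2500
Σ(z_t−z̄)(z_{t+1}−z̄) = (1.5625) + (1.0625) + (13.8125) + (-21.9375) + (-8.4375) + (1.5625) + (-12.1875) = -24.5625
Denominator Σ(z_t−z̄)² = 211.5000
r_1 = -24.5625 / 211.5000 = -0.116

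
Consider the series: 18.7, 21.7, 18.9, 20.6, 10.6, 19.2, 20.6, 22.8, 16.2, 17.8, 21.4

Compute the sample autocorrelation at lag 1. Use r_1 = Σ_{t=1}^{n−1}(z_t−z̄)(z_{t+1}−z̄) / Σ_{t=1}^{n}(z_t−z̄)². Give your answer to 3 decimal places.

Mean z̄ = (18.7 + 21.7 + 18.9 + 20.6 + 10.6 + 19.2 + 20.6 + 22.8 + 16.2 + 17.8 + 21.4)/11 = 18.9545
Numerator Σ_{t=1}^{10}(z_t−z̄)(z_{t+1}−z̄) = -20.2402
Denominator Σ(z_t−z̄)² = 112.5673
r_1 = -20.2402 / 112.5673 = -0.180

-0.180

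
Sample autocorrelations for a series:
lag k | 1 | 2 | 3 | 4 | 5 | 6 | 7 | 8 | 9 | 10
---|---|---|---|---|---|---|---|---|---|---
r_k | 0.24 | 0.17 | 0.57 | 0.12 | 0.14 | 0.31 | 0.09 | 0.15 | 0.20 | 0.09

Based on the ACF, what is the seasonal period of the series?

3

The largest autocorrelation is r_3 = 0.57, with a weaker echo at lag 6 (0.31); the remaining lags stay at or below 0.24. The elevated value at lag 1 (0.24), dropping to 0.17 at lag 2, reflects decaying short-term dependence rather than seasonality.
The dominant spike at lag 3 indicates a seasonal period of 3.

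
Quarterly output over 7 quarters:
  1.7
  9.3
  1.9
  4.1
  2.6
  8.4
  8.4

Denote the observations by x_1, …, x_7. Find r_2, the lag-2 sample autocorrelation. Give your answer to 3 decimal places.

0.055

Mean x̄ = (1.7 + 9.3 + 1.9 + 4.1 + 2.6 + 8.4 + 8.4)/7 = 5.2000
Σ(x_t−x̄)(x_{t+2}−x̄) = (11.5500) + (-4.5100) + (8.5800) + (-3.5200) + (-8.3200) = 3.7800
Denominator Σ(x_t−x̄)² = 68.4000
r_2 = 3.7800 / 68.4000 = 0.055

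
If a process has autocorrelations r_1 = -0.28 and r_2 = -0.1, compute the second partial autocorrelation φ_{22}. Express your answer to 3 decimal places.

-0.194

φ_{22} = (r_2 − r_1²) / (1 − r_1²)
r_1² = (-0.28)² = 0.0784
Numerator = -0.1 − 0.0784 = -0.1784; denominator = 1 − 0.0784 = 0.9216
φ_{22} = -0.1784 / 0.9216 = -0.194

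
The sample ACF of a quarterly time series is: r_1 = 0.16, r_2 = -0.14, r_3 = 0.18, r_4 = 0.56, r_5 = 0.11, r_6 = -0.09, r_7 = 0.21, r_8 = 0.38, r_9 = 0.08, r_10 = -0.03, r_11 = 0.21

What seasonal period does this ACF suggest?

4

The largest autocorrelation is r_4 = 0.56, with a weaker echo at lag 8 (0.38); the remaining lags stay at or below 0.21.
The dominant spike at lag 4 indicates a seasonal period of 4.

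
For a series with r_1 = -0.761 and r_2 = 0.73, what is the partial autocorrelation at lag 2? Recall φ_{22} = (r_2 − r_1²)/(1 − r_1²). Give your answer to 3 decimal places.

0.358

φ_{22} = (r_2 − r_1²) / (1 − r_1²)
r_1² = (-0.761)² = 0.579121
Numerator = 0.73 − 0.5791 = 0.1509; denominator = 1 − 0.5791 = 0.4209
φ_{22} = 0.1509 / 0.4209 = 0.358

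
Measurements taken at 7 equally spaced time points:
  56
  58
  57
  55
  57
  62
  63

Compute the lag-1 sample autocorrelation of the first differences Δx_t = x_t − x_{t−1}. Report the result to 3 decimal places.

First differences Δx: 2, -1, -2, 2, 5, 1
Mean of differences = 1.1667
Numerator Σ(Δx_t−Δx̄)(Δx_{t+1}−Δx̄) = 4.9722
Denominator Σ(Δx_t−Δx̄)² = 30.8333
r_1(Δx) = 4.9722 / 30.8333 = 0.161

0.161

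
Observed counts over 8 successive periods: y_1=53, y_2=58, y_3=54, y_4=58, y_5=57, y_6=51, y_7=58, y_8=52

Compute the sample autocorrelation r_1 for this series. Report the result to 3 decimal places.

-0.588

Mean ȳ = (53 + 58 + 54 + 58 + 57 + 51 + 58 + 52)/8 = 55.1250
Deviations from mean: -2.1250, 2.8750, -1.1250, 2.8750, 1.8750, -4.1250, 2.8750, -3.1250
Σ(y_t−ȳ)(y_{t+1}−ȳ) = (-6.1094) + (-3.2344) + (-3.2344) + (5.3906) + (-7.7344) + (-11.8594) + (-8.9844) = -35.7656
Denominator Σ(y_t−ȳ)² = 60.8750
r_1 = -35.7656 / 60.8750 = -0.588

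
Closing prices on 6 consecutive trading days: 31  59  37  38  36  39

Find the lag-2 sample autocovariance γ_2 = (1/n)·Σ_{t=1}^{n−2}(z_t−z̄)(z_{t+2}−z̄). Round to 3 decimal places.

0.500

Mean z̄ = (31 + 59 + 37 + 38 + 36 + 39)/6 = 40.0000
Deviations: -9.0000, 19.0000, -3.0000, -2.0000, -4.0000, -1.0000
Σ_{t=1}^{4}(z_t−z̄)(z_{t+2}−z̄) = 3.0000
γ_2 = 3.0000 / 6 = 0.500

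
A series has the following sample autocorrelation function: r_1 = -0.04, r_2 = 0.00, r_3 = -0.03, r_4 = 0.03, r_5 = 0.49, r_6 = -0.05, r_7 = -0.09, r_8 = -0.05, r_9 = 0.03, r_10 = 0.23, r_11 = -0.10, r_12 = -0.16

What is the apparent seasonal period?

The largest autocorrelation is r_5 = 0.49, with a weaker echo at lag 10 (0.23); the remaining lags stay at or below 0.03.
The dominant spike at lag 5 indicates a seasonal period of 5.

5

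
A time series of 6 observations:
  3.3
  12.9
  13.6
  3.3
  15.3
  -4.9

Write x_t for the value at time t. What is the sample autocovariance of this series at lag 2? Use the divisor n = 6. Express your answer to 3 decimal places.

8.618

Mean x̄ = (3.3 + 12.9 + 13.6 + 3.3 + 15.3 − 4.9)/6 = 7.2500
Σ_{t=1}^{4}(x_t−x̄)(x_{t+2}−x̄) = 51.7100
γ_2 = 51.7100 / 6 = 8.618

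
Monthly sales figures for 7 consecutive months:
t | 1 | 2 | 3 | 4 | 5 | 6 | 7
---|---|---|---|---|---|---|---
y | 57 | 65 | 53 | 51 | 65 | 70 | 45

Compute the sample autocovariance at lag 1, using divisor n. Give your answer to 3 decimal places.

Mean ȳ = (57 + 65 + 53 + 51 + 65 + 70 + 45)/7 = 58.0000
Σ_{t=1}^{6}(y_t−ȳ)(y_{t+1}−ȳ) = -128.0000
γ_1 = -128.0000 / 7 = -18.286

-18.286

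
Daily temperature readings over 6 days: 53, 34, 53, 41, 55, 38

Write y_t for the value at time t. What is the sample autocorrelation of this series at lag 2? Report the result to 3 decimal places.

Mean ȳ = (53 + 34 + 53 + 41 + 55 + 38)/6 = 45.6667
Deviations from mean: 7.3333, -11.6667, 7.3333, -4.6667, 9.3333, -7.6667
Numerator Σ_{t=1}^{4}(y_t−ȳ)(y_{t+2}−ȳ) = 212.4444
Denominator Σ(y_t−ȳ)² = 411.3333
r_2 = 212.4444 / 411.3333 = 0.516

0.516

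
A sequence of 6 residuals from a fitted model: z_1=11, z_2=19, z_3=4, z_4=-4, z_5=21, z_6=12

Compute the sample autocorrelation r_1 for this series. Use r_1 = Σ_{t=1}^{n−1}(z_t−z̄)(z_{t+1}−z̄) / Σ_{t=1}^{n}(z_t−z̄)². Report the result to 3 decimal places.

-0.213

Mean z̄ = (11 + 19 + 4 − 4 + 21 + 12)/6 = 10.5000
Deviations from mean: 0.5000, 8.5000, -6.5000, -14.5000, 10.5000, 1.5000
Σ(z_t−z̄)(z_{t+1}−z̄) = (4.2500) + (-55.2500) + (94.2500) + (-152.2500) + (15.7500) = -93.2500
Denominator Σ(z_t−z̄)² = 437.5000
r_1 = -93.2500 / 437.5000 = -0.213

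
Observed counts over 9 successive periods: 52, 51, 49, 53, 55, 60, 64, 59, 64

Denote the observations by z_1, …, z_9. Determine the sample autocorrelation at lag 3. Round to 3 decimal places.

Mean z̄ = (52 + 51 + 49 + 53 + 55 + 60 + 64 + 59 + 64)/9 = 56.3333
Σ(z_t−z̄)(z_{t+3}−z̄) = (14.4444) + (7.1111) + (-26.8889) + (-25.5556) + (-3.5556) + (28.1111) = -6.3333
Denominator Σ(z_t−z̄)² = 252.0000
r_3 = -6.3333 / 252.0000 = -0.025

-0.025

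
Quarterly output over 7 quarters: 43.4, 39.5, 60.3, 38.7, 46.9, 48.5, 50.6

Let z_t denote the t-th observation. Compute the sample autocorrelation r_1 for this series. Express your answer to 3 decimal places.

-0.537

Mean z̄ = (43.4 + 39.5 + 60.3 + 38.7 + 46.9 + 48.5 + 50.6)/7 = 46.8429
Deviations from mean: -3.4429, -7.3429, 13.4571, -8.1429, 0.0571, 1.6571, 3.7571
Σ(z_t−z̄)(z_{t+1}−z̄) = (25.2804) + (-98.8139) + (-109.5796) + (-0.4653) + (0.0947) + (6.2261) = -177.2576
Denominator Σ(z_t−z̄)² = 330.0371
r_1 = -177.2576 / 330.0371 = -0.537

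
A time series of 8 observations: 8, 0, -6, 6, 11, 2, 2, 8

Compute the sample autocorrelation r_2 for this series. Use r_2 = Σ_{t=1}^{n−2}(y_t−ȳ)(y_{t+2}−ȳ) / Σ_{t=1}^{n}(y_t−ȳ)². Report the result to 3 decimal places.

-0.691

Mean ȳ = (8 + 0 − 6 + 6 + 11 + 2 + 2 + 8)/8 = 3.8750
Deviations from mean: 4.1250, -3.8750, -9.8750, 2.1250, 7.1250, -1.8750, -1.8750, 4.1250
Σ(y_t−ȳ)(y_{t+2}−ȳ) = (-40.7344) + (-8.2344) + (-70.3594) + (-3.9844) + (-13.3594) + (-7.7344) = -144.4063
Denominator Σ(y_t−ȳ)² = 208.8750
r_2 = -144.4063 / 208.8750 = -0.691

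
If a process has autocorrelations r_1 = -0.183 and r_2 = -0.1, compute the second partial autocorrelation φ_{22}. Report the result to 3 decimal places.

φ_{22} = (r_2 − r_1²) / (1 − r_1²)
r_1² = (-0.183)² = 0.033489
Numerator = -0.1 − 0.0335 = -0.1335; denominator = 1 − 0.0335 = 0.9665
φ_{22} = -0.1335 / 0.9665 = -0.138

-0.138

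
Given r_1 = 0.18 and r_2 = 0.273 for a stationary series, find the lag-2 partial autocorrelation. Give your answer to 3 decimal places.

φ_{22} = (r_2 − r_1²) / (1 − r_1²)
r_1² = (0.18)² = 0.0324
Numerator = 0.273 − 0.0324 = 0.2406; denominator = 1 − 0.0324 = 0.9676
φ_{22} = 0.2406 / 0.9676 = 0.249

0.249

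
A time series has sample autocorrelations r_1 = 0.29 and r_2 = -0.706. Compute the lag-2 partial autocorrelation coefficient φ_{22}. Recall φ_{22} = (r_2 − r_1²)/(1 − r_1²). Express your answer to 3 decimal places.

φ_{22} = (r_2 − r_1²) / (1 − r_1²)
r_1² = (0.29)² = 0.0841
Numerator = -0.706 − 0.0841 = -0.7901; denominator = 1 − 0.0841 = 0.9159
φ_{22} = -0.7901 / 0.9159 = -0.863

-0.863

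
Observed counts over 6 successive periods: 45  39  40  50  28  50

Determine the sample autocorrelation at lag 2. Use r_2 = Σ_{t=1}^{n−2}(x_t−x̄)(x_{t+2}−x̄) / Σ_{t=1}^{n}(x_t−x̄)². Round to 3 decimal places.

0.179

Mean x̄ = (45 + 39 + 40 + 50 + 28 + 50)/6 = 42.0000
Deviations from mean: 3.0000, -3.0000, -2.0000, 8.0000, -14.0000, 8.0000
Σ(x_t−x̄)(x_{t+2}−x̄) = (-6.0000) + (-24.0000) + (28.0000) + (64.0000) = 62.0000
Denominator Σ(x_t−x̄)² = 346.0000
r_2 = 62.0000 / 346.0000 = 0.179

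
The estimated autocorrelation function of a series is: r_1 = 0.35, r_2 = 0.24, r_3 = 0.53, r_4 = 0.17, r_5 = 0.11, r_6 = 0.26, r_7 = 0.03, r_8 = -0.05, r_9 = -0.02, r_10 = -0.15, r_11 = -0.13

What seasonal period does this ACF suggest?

3

The largest autocorrelation is r_3 = 0.53; the remaining lags stay at or below 0.35. The elevated value at lag 1 (0.35), dropping to 0.24 at lag 2, reflects decaying short-term dependence rather than seasonality.
The dominant spike at lag 3 indicates a seasonal period of 3.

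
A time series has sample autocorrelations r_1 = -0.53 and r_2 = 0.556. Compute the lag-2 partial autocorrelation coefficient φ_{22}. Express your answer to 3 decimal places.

0.383

φ_{22} = (r_2 − r_1²) / (1 − r_1²)
r_1² = (-0.53)² = 0.2809
Numerator = 0.556 − 0.2809 = 0.2751; denominator = 1 − 0.2809 = 0.7191
φ_{22} = 0.2751 / 0.7191 = 0.383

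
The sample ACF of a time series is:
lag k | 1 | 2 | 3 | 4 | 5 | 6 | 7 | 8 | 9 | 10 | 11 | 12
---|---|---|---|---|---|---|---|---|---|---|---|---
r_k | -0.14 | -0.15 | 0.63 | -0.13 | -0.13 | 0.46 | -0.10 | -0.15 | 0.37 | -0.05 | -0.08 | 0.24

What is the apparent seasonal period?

The largest autocorrelation is r_3 = 0.63, with weaker echoes at lags 6 (0.46), 9 (0.37) and 12 (0.24); the remaining lags stay at or below -0.05.
The dominant spike at lag 3 indicates a seasonal period of 3.

3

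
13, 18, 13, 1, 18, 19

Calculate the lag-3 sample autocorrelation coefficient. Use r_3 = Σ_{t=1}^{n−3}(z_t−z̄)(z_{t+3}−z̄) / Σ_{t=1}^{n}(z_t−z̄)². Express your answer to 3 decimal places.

0.104

Mean z̄ = (13 + 18 + 13 + 1 + 18 + 19)/6 = 13.6667
Deviations from mean: -0.6667, 4.3333, -0.6667, -12.6667, 4.3333, 5.3333
Σ(z_t−z̄)(z_{t+3}−z̄) = (8.4444) + (18.7778) + (-3.5556) = 23.6667
Denominator Σ(z_t−z̄)² = 227.3333
r_3 = 23.6667 / 227.3333 = 0.104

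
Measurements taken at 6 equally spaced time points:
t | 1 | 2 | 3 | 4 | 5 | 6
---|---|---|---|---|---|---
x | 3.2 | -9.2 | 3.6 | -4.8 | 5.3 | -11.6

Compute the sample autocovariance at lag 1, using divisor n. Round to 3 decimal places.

-30.550

Mean x̄ = (3.2 − 9.2 + 3.6 − 4.8 + 5.3 − 11.6)/6 = -2.2500
Σ_{t=1}^{5}(x_t−x̄)(x_{t+1}−x̄) = -183.2975
γ_1 = -183.2975 / 6 = -30.550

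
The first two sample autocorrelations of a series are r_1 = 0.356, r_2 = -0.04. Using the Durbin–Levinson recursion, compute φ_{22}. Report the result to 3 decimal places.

φ_{22} = (r_2 − r_1²) / (1 − r_1²)
r_1² = (0.356)² = 0.126736
Numerator = -0.04 − 0.1267 = -0.1667; denominator = 1 − 0.1267 = 0.8733
φ_{22} = -0.1667 / 0.8733 = -0.191

-0.191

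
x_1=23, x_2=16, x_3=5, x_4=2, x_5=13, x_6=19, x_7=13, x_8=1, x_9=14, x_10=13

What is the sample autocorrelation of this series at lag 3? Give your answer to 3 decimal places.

Mean x̄ = (23 + 16 + 5 + 2 + 13 + 19 + 13 + 1 + 14 + 13)/10 = 11.9000
Σ(x_t−x̄)(x_{t+3}−x̄) = (-109.8900) + (4.5100) + (-48.9900) + (-10.8900) + (-11.9900) + (14.9100) + (1.2100) = -161.1300
Denominator Σ(x_t−x̄)² = 462.9000
r_3 = -161.1300 / 462.9000 = -0.348

-0.348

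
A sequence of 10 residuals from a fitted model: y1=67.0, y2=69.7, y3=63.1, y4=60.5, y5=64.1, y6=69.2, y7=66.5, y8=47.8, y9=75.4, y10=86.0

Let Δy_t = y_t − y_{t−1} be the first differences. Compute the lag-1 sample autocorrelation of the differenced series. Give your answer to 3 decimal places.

First differences Δy: 2.7, -6.6, -2.6, 3.6, 5.1, -2.7, -18.7, 27.6, 10.6
Mean of differences = 2.1111
Numerator Σ(Δy_t−Δȳ)(Δy_{t+1}−Δȳ) = -194.9901
Denominator Σ(Δy_t−Δȳ)² = 1287.5689
r_1(Δy) = -194.9901 / 1287.5689 = -0.151

-0.151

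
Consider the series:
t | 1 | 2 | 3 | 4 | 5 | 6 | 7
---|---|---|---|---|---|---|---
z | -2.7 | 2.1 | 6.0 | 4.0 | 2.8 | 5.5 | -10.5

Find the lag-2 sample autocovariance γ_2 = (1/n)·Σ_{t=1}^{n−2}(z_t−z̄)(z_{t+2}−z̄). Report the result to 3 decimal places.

Mean z̄ = (-2.7 + 2.1 + 6.0 + 4.0 + 2.8 + 5.5 − 10.5)/7 = 1.0286
Σ_{t=1}^{5}(z_t−z̄)(z_{t+2}−z̄) = -13.6816
γ_2 = -13.6816 / 7 = -1.955

-1.955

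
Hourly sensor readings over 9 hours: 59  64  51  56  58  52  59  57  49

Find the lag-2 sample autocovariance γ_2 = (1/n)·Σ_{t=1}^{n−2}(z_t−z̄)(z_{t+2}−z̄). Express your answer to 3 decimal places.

-4.842

Mean z̄ = (59 + 64 + 51 + 56 + 58 + 52 + 59 + 57 + 49)/9 = 56.1111
Σ_{t=1}^{7}(z_t−z̄)(z_{t+2}−z̄) = -43.5802
γ_2 = -43.5802 / 9 = -4.842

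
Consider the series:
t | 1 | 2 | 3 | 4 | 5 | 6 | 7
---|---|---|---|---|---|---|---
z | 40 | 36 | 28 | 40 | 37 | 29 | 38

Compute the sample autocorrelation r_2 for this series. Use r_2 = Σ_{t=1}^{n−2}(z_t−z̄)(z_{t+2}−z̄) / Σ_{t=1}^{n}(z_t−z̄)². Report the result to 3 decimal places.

Mean z̄ = (40 + 36 + 28 + 40 + 37 + 29 + 38)/7 = 35.4286
Deviations from mean: 4.5714, 0.5714, -7.4286, 4.5714, 1.5714, -6.4286, 2.5714
Numerator Σ_{t=1}^{5}(z_t−z̄)(z_{t+2}−z̄) = -68.3673
Denominator Σ(z_t−z̄)² = 147.7143
r_2 = -68.3673 / 147.7143 = -0.463

-0.463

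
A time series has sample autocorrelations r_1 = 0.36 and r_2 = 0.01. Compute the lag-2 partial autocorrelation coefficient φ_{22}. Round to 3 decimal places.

-0.137

φ_{22} = (r_2 − r_1²) / (1 − r_1²)
r_1² = (0.36)² = 0.1296
Numerator = 0.01 − 0.1296 = -0.1196; denominator = 1 − 0.1296 = 0.8704
φ_{22} = -0.1196 / 0.8704 = -0.137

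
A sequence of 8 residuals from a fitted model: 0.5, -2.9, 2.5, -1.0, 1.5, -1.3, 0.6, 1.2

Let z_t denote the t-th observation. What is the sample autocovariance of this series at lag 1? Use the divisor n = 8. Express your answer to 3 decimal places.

Mean z̄ = (0.5 − 2.9 + 2.5 − 1.0 + 1.5 − 1.3 + 0.6 + 1.2)/8 = 0.1375
Σ_{t=1}^{7}(z_t−z̄)(z_{t+1}−z̄) = -14.6464
γ_1 = -14.6464 / 8 = -1.831

-1.831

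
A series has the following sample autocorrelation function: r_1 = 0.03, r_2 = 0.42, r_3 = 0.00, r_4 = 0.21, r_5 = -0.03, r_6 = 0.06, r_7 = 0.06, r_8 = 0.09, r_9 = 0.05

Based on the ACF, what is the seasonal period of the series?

2

The largest autocorrelation is r_2 = 0.42, with a weaker echo at lag 4 (0.21); the remaining lags stay at or below 0.09.
The dominant spike at lag 2 indicates a seasonal period of 2.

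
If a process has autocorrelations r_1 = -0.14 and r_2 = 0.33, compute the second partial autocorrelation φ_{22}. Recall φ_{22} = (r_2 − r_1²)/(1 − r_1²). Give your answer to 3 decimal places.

φ_{22} = (r_2 − r_1²) / (1 − r_1²)
r_1² = (-0.14)² = 0.0196
Numerator = 0.33 − 0.0196 = 0.3104; denominator = 1 − 0.0196 = 0.9804
φ_{22} = 0.3104 / 0.9804 = 0.317

0.317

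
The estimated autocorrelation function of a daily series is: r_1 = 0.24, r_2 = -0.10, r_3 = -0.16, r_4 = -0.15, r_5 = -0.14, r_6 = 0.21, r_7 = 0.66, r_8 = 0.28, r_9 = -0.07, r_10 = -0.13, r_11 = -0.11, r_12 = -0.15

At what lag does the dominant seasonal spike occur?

The largest autocorrelation is r_7 = 0.66; the remaining lags stay at or below 0.28.
The dominant spike at lag 7 indicates a seasonal period of 7.

7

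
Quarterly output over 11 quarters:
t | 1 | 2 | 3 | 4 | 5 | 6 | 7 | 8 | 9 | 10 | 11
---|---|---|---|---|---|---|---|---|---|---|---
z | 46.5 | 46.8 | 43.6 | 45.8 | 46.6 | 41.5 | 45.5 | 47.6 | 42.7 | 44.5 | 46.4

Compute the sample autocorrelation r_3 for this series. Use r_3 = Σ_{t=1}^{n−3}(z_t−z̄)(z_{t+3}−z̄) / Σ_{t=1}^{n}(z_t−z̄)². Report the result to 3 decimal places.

Mean z̄ = (46.5 + 46.8 + 43.6 + 45.8 + 46.6 + 41.5 + 45.5 + 47.6 + 42.7 + 44.5 + 46.4)/11 = 45.2273
Numerator Σ_{t=1}^{8}(z_t−z̄)(z_{t+3}−z̄) = 24.3705
Denominator Σ(z_t−z̄)² = 36.8418
r_3 = 24.3705 / 36.8418 = 0.661

0.661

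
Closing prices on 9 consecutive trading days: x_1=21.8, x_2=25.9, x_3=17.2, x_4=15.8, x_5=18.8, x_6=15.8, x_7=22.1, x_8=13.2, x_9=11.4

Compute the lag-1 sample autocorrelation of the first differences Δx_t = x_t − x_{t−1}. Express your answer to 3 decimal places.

First differences Δx: 4.1, -8.7, -1.4, 3.0, -3.0, 6.3, -8.9, -1.8
Mean of differences = -1.3000
Numerator Σ(Δx_t−Δx̄)(Δx_{t+1}−Δx̄) = -113.8400
Denominator Σ(Δx_t−Δx̄)² = 221.0800
r_1(Δx) = -113.8400 / 221.0800 = -0.515

-0.515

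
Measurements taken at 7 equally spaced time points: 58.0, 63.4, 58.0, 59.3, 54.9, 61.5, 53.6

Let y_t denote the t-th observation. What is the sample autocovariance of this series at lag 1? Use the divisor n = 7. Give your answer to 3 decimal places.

Mean ȳ = (58.0 + 63.4 + 58.0 + 59.3 + 54.9 + 61.5 + 53.6)/7 = 58.3857
Σ_{t=1}^{6}(y_t−ȳ)(y_{t+1}−ȳ) = -33.1673
γ_1 = -33.1673 / 7 = -4.738

-4.738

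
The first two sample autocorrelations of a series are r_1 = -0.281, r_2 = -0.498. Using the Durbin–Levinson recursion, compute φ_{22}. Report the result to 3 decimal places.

φ_{22} = (r_2 − r_1²) / (1 − r_1²)
r_1² = (-0.281)² = 0.078961
Numerator = -0.498 − 0.0790 = -0.5770; denominator = 1 − 0.0790 = 0.9210
φ_{22} = -0.5770 / 0.9210 = -0.626

-0.626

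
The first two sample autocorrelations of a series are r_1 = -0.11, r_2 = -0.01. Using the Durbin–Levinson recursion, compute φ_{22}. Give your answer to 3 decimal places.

φ_{22} = (r_2 − r_1²) / (1 − r_1²)
r_1² = (-0.11)² = 0.0121
Numerator = -0.01 − 0.0121 = -0.0221; denominator = 1 − 0.0121 = 0.9879
φ_{22} = -0.0221 / 0.9879 = -0.022

-0.022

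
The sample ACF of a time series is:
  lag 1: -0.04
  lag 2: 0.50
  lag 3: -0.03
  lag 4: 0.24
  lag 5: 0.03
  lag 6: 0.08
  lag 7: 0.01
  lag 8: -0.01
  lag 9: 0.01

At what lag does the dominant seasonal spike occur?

The largest autocorrelation is r_2 = 0.50, with a weaker echo at lag 4 (0.24); the remaining lags stay at or below 0.08.
The dominant spike at lag 2 indicates a seasonal period of 2.

2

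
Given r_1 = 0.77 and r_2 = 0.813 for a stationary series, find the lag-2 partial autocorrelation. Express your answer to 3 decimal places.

0.541

φ_{22} = (r_2 − r_1²) / (1 − r_1²)
r_1² = (0.77)² = 0.5929
Numerator = 0.813 − 0.5929 = 0.2201; denominator = 1 − 0.5929 = 0.4071
φ_{22} = 0.2201 / 0.4071 = 0.541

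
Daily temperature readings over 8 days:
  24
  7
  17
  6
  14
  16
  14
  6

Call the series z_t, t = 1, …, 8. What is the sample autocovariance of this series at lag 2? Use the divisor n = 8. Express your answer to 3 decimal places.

6.125

Mean z̄ = (24 + 7 + 17 + 6 + 14 + 16 + 14 + 6)/8 = 13.0000
Deviations: 11.0000, -6.0000, 4.0000, -7.0000, 1.0000, 3.0000, 1.0000, -7.0000
Σ_{t=1}^{6}(z_t−z̄)(z_{t+2}−z̄) = 49.0000
γ_2 = 49.0000 / 8 = 6.125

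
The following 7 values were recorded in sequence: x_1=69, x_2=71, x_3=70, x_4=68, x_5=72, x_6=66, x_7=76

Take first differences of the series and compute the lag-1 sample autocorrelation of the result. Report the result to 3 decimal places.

-0.573

First differences Δx: 2, -1, -2, 4, -6, 10
Mean of differences = 1.1667
Numerator Σ(Δx_t−Δx̄)(Δx_{t+1}−Δx̄) = -87.5278
Denominator Σ(Δx_t−Δx̄)² = 152.8333
r_1(Δx) = -87.5278 / 152.8333 = -0.573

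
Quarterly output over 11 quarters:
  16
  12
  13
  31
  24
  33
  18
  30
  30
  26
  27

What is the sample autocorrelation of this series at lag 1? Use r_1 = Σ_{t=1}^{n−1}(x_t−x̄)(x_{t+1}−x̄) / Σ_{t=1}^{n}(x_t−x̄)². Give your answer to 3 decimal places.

0.199

Mean x̄ = (16 + 12 + 13 + 31 + 24 + 33 + 18 + 30 + 30 + 26 + 27)/11 = 23.6364
Numerator Σ_{t=1}^{10}(x_t−x̄)(x_{t+1}−x̄) = 115.2314
Denominator Σ(x_t−x̄)² = 578.5455
r_1 = 115.2314 / 578.5455 = 0.199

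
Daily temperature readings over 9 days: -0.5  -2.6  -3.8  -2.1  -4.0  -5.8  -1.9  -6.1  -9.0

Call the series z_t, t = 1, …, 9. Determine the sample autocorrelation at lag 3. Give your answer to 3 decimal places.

Mean z̄ = (-0.5 − 2.6 − 3.8 − 2.1 − 4.0 − 5.8 − 1.9 − 6.1 − 9.0)/9 = -3.9778
Σ(z_t−z̄)(z_{t+3}−z̄) = (6.5305) + (-0.0306) + (-0.3240) + (3.9016) + (0.0472) + (9.1516) = 19.2763
Denominator Σ(z_t−z̄)² = 54.9156
r_3 = 19.2763 / 54.9156 = 0.351

0.351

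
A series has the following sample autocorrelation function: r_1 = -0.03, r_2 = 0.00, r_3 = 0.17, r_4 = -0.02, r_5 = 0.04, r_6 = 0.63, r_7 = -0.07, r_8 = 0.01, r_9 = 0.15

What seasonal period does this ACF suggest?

The largest autocorrelation is r_6 = 0.63; the remaining lags stay at or below 0.17.
The dominant spike at lag 6 indicates a seasonal period of 6.

6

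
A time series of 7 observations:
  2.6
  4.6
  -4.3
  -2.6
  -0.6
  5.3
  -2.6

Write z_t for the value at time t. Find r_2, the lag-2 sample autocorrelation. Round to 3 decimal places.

Mean z̄ = (2.6 + 4.6 − 4.3 − 2.6 − 0.6 + 5.3 − 2.6)/7 = 0.3429
Σ(z_t−z̄)(z_{t+2}−z̄) = (-10.4796) + (-12.5282) + (4.3776) + (-14.5882) + (2.7747) = -30.4437
Denominator Σ(z_t−z̄)² = 87.5571
r_2 = -30.4437 / 87.5571 = -0.348

-0.348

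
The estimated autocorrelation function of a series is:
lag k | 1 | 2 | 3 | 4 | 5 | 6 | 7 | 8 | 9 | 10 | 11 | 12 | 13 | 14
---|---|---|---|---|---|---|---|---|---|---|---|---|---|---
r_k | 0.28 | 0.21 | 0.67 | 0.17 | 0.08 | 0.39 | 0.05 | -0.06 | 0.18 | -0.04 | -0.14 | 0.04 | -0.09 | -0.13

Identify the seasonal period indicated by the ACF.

The largest autocorrelation is r_3 = 0.67, with a weaker echo at lag 6 (0.39); the remaining lags stay at or below 0.28. The elevated value at lag 1 (0.28), dropping to 0.21 at lag 2, reflects decaying short-term dependence rather than seasonality.
The dominant spike at lag 3 indicates a seasonal period of 3.

3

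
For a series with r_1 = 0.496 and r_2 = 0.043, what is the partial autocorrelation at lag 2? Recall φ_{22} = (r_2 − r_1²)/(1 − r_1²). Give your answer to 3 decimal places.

-0.269

φ_{22} = (r_2 − r_1²) / (1 − r_1²)
r_1² = (0.496)² = 0.246016
Numerator = 0.043 − 0.2460 = -0.2030; denominator = 1 − 0.2460 = 0.7540
φ_{22} = -0.2030 / 0.7540 = -0.269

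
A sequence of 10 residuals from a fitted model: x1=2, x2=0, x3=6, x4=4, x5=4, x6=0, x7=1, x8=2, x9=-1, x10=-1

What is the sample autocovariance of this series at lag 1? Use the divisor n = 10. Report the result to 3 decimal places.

Mean x̄ = (2 + 0 + 6 + 4 + 4 + 0 + 1 + 2 − 1 − 1)/10 = 1.7000
Σ_{t=1}^{9}(x_t−x̄)(x_{t+1}−x̄) = 10.9100
γ_1 = 10.9100 / 10 = 1.091

1.091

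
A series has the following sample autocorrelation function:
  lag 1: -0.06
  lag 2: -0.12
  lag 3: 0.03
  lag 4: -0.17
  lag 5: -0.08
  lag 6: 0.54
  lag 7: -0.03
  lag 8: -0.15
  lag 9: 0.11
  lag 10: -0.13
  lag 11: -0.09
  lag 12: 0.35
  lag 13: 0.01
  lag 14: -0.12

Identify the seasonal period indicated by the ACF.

The largest autocorrelation is r_6 = 0.54, with a weaker echo at lag 12 (0.35); the remaining lags stay at or below 0.11.
The dominant spike at lag 6 indicates a seasonal period of 6.

6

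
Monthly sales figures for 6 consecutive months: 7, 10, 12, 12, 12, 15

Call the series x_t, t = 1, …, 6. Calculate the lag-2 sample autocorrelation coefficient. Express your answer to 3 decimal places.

-0.025

Mean x̄ = (7 + 10 + 12 + 12 + 12 + 15)/6 = 11.3333
Numerator Σ_{t=1}^{4}(x_t−x̄)(x_{t+2}−x̄) = -0.8889
Denominator Σ(x_t−x̄)² = 35.3333
r_2 = -0.8889 / 35.3333 = -0.025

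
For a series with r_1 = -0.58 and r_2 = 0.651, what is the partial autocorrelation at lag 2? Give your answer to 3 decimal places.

φ_{22} = (r_2 − r_1²) / (1 − r_1²)
r_1² = (-0.58)² = 0.3364
Numerator = 0.651 − 0.3364 = 0.3146; denominator = 1 − 0.3364 = 0.6636
φ_{22} = 0.3146 / 0.6636 = 0.474

0.474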